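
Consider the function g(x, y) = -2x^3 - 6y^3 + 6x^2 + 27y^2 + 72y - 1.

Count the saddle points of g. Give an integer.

g separates as a function of x plus a function of y, so ∇g=0 decouples.
∂g/∂x = -6x(x - 2) = 0 at x ∈ {0, 2}; ∂g/∂y = -18(y - 4)(y + 1) = 0 at y ∈ {-1, 4}.
The Hessian is diagonal: diag(g_xx, g_yy). Second derivatives: g_xx(0)=12, g_xx(2)=-12; g_yy(-1)=90, g_yy(4)=-90.
Saddle points occur where the two diagonal entries have opposite signs: (0, 4), (2, -1). Count: 2.

2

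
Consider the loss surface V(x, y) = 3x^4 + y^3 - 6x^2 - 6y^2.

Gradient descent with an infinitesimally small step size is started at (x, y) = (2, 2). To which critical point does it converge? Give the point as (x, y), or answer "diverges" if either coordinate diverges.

(1, 4)

V is separable, so gradient descent decouples: x follows -∂V/∂x, y follows -∂V/∂y.
∂V/∂x = 12x(x - 1)(x + 1); at x=2 this is 72, so x decreases.
∂V/∂y = 3y(y - 4); at y=2 this is -12, so y increases.
x converges to its nearest critical value 1 (a local min of the x-part); y converges to 4. The iterate converges to (1, 4).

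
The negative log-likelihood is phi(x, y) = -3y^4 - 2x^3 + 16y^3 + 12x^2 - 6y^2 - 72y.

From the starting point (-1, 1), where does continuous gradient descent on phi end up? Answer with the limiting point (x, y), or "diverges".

phi is separable, so gradient descent decouples: x follows -∂phi/∂x, y follows -∂phi/∂y.
∂phi/∂x = -6x(x - 4); at x=-1 this is -30, so x increases.
∂phi/∂y = -12(y - 3)(y - 2)(y + 1); at y=1 this is -48, so y increases.
x converges to its nearest critical value 0 (a local min of the x-part); y converges to 2. The iterate converges to (0, 2).

(0, 2)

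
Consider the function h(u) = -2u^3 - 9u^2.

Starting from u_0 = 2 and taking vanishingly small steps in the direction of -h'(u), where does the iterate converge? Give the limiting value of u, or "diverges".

diverges

h'(u) = -6u(u + 3), so h'(2) = -60.
Gradient descent moves in the -h' direction, i.e. u is increasing.
There is no critical point above u=2, and h' keeps the same sign, so the iterate runs off to +∞.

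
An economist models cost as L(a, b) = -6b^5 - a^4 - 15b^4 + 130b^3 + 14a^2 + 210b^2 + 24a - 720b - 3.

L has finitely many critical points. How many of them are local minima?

2

L separates as a function of a plus a function of b, so ∇L=0 decouples.
∂L/∂a = -4(a - 3)(a + 1)(a + 2) = 0 at a ∈ {-2, -1, 3}; ∂L/∂b = -30(b - 3)(b - 1)(b + 2)(b + 4) = 0 at b ∈ {-4, -2, 1, 3}.
The Hessian is diagonal: diag(L_aa, L_bb). Second derivatives: L_aa(-2)=-20, L_aa(-1)=16, L_aa(3)=-80; L_bb(-4)=2100, L_bb(-2)=-900, L_bb(1)=900, L_bb(3)=-2100.
Local minima occur where both diagonal entries positive: (-1, -4), (-1, 1). Count: 2.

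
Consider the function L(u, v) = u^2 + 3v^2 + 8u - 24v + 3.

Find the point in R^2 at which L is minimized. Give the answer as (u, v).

(-4, 4)

L(u,v) separates as P(u) + Q(v) + 3, so its minimum is min P + min Q + 3.
P'(u) = 2u + 8 vanishes at u ∈ {-4}; Q'(v) = 6v - 24 vanishes at v ∈ {4}.
Local minima of P (where P''>0): P(-4)=-16. Local minima of Q: Q(4)=-48.
So the global minimum of L is P(-4) + Q(4) + 3 = -16 − 48 + 3 = -61, attained at (-4, 4).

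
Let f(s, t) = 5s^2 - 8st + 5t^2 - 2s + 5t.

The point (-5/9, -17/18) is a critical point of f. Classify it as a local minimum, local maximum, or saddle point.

local minimum

The Hessian of f is constant: H = [[10, -8], [-8, 10]].
det(H) = 10·10 − (-8)² = 36.
det(H) > 0 and tr(H) = 20 > 0, so H is positive definite and the point is a local minimum.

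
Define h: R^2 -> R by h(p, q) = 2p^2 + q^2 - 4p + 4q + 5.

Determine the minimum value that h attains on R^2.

-1

h(p,q) separates as A(p) + B(q) + 5, so its minimum is min A + min B + 5.
A'(p) = 4p - 4 vanishes at p ∈ {1}; B'(q) = 2q + 4 vanishes at q ∈ {-2}.
Local minima of A (where A''>0): A(1)=-2. Local minima of B: B(-2)=-4.
So the global minimum of h is A(1) + B(-2) + 5 = -2 − 4 + 5 = -1, attained at (1, -2).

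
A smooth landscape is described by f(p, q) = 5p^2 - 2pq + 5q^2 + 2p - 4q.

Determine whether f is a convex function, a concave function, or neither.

f is quadratic, so its Hessian is the constant matrix H = [[10, -2], [-2, 10]].
det(H) = 96, tr(H) = 20.
det(H) > 0 and tr(H) > 0, so H is positive definite everywhere: convex.

convex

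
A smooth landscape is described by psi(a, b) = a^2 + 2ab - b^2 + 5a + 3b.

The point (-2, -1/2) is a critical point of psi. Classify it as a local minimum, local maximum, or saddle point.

saddle point

The Hessian of psi is constant: H = [[2, 2], [2, -2]].
det(H) = 2·(-2) − 2² = -8.
Since det(H) < 0, H is indefinite and the critical point is a saddle point.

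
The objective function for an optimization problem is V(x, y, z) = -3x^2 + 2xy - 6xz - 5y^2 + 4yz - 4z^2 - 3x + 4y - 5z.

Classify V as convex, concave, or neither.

concave

V is quadratic, so its Hessian is the constant matrix H = [[-6, 2, -6], [2, -10, 4], [-6, 4, -8]].
Leading principal minors: -6, 56, -88.
Signs alternate −, +, − ⇒ H ≺ 0 ⇒ concave.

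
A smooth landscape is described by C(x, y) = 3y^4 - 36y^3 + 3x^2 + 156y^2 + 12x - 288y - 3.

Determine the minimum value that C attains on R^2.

-207

C(x,y) separates as P(x) + Q(y) − 3, so its minimum is min P + min Q − 3.
P'(x) = 6x + 12 vanishes at x ∈ {-2}; Q'(y) = 12(y - 4)(y - 3)(y - 2) vanishes at y ∈ {2, 3, 4}.
Local minima of P (where P''>0): P(-2)=-12. Local minima of Q: Q(2)=-192, Q(4)=-192.
So the global minimum of C is P(-2) + Q(2) − 3 = -12 − 192 − 3 = -207, attained at (-2, 2).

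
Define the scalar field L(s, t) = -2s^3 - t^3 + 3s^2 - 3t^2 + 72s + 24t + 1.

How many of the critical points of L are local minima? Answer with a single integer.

L separates as a function of s plus a function of t, so ∇L=0 decouples.
∂L/∂s = -6(s - 4)(s + 3) = 0 at s ∈ {-3, 4}; ∂L/∂t = -3(t - 2)(t + 4) = 0 at t ∈ {-4, 2}.
The Hessian is diagonal: diag(L_ss, L_tt). Second derivatives: L_ss(-3)=42, L_ss(4)=-42; L_tt(-4)=18, L_tt(2)=-18.
Local minima occur where both diagonal entries positive: (-3, -4). Count: 1.

1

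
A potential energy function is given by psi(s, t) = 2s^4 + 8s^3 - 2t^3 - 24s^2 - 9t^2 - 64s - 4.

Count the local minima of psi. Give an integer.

2

psi separates as a function of s plus a function of t, so ∇psi=0 decouples.
∂psi/∂s = 8(s - 2)(s + 1)(s + 4) = 0 at s ∈ {-4, -1, 2}; ∂psi/∂t = -6t(t + 3) = 0 at t ∈ {-3, 0}.
The Hessian is diagonal: diag(psi_ss, psi_tt). Second derivatives: psi_ss(-4)=144, psi_ss(-1)=-72, psi_ss(2)=144; psi_tt(-3)=18, psi_tt(0)=-18.
Local minima occur where both diagonal entries positive: (-4, -3), (2, -3). Count: 2.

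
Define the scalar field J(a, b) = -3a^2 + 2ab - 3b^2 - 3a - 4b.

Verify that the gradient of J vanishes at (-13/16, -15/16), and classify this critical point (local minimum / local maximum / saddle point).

local maximum

∇J = (-6a + 2b - 3, 2a - 6b - 4); substituting (-13/16, -15/16) gives ∇J = (0, 0), so (-13/16, -15/16) is indeed a critical point.
The Hessian of J is constant: H = [[-6, 2], [2, -6]].
det(H) = (-6)·(-6) − 2² = 32.
det(H) > 0 and tr(H) = -12 < 0, so H is negative definite and the point is a local maximum.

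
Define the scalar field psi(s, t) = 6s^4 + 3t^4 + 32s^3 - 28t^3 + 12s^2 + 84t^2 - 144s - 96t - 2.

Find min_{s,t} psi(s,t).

psi(s,t) separates as P(s) + Q(t) − 2, so its minimum is min P + min Q − 2.
P'(s) = 24(s - 1)(s + 2)(s + 3) vanishes at s ∈ {-3, -2, 1}; Q'(t) = 12(t - 4)(t - 2)(t - 1) vanishes at t ∈ {1, 2, 4}.
Local minima of P (where P''>0): P(-3)=162, P(1)=-94. Local minima of Q: Q(1)=-37, Q(4)=-64.
So the global minimum of psi is P(1) + Q(4) − 2 = -94 − 64 − 2 = -160, attained at (1, 4).

-160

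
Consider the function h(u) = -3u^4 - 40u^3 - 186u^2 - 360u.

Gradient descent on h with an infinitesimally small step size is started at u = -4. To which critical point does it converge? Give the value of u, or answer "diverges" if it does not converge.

-3

h'(u) = -12(u + 2)(u + 3)(u + 5), so h'(-4) = -24.
Gradient descent moves in the -h' direction, i.e. u is increasing.
The nearest critical point in that direction is u = -3, where h'' = 24 > 0 (a local minimum). The iterate converges there.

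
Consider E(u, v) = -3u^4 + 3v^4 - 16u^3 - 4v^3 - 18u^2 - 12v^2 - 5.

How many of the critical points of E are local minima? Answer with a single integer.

2

E separates as a function of u plus a function of v, so ∇E=0 decouples.
∂E/∂u = -12u(u + 1)(u + 3) = 0 at u ∈ {-3, -1, 0}; ∂E/∂v = 12v(v - 2)(v + 1) = 0 at v ∈ {-1, 0, 2}.
The Hessian is diagonal: diag(E_uu, E_vv). Second derivatives: E_uu(-3)=-72, E_uu(-1)=24, E_uu(0)=-36; E_vv(-1)=36, E_vv(0)=-24, E_vv(2)=72.
Local minima occur where both diagonal entries positive: (-1, -1), (-1, 2). Count: 2.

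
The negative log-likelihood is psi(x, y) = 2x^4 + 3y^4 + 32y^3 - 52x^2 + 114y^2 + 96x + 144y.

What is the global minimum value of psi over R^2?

-763

psi(x,y) separates as P(x) + Q(y), so its minimum is min P + min Q.
P'(x) = 8(x - 3)(x - 1)(x + 4) vanishes at x ∈ {-4, 1, 3}; Q'(y) = 12(y + 1)(y + 3)(y + 4) vanishes at y ∈ {-4, -3, -1}.
Local minima of P (where P''>0): P(-4)=-704, P(3)=-18. Local minima of Q: Q(-4)=-32, Q(-1)=-59.
So the global minimum of psi is P(-4) + Q(-1) = -704 − 59 = -763, attained at (-4, -1).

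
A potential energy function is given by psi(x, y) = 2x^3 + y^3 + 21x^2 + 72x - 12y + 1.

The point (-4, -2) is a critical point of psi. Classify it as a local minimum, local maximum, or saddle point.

The mixed partial ∂²psi/∂x∂y is 0, so the Hessian at any point is diag(psi_xx, psi_yy) = diag(6(2x + 7), 6y).
At (-4, -2): H = diag(-6, -12).
Both eigenvalues are negative, so H is negative definite: a local maximum.

local maximum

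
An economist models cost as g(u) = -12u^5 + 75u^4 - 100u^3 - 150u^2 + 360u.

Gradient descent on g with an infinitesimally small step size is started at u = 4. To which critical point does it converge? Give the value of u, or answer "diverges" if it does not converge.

g'(u) = -60(u - 3)(u - 2)(u - 1)(u + 1), so g'(4) = -1800.
Gradient descent moves in the -g' direction, i.e. u is increasing.
There is no critical point above u=4, and g' keeps the same sign, so the iterate runs off to +∞.

diverges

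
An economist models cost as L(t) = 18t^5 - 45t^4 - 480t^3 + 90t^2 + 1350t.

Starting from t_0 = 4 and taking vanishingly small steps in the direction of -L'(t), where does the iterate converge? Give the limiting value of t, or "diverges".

L'(t) = 90(t - 5)(t - 1)(t + 1)(t + 3), so L'(4) = -9450.
Gradient descent moves in the -L' direction, i.e. t is increasing.
The nearest critical point in that direction is t = 5, where L'' = 17280 > 0 (a local minimum). The iterate converges there.

5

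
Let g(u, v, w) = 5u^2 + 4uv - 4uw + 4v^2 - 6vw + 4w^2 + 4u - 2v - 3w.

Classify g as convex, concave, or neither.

convex

g is quadratic, so its Hessian is the constant matrix H = [[10, 4, -4], [4, 8, -6], [-4, -6, 8]].
Leading principal minors: 10, 64, 216.
All positive ⇒ H ≻ 0 ⇒ convex.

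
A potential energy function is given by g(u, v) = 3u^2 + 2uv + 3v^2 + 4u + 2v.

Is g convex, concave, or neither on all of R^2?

g is quadratic, so its Hessian is the constant matrix H = [[6, 2], [2, 6]].
det(H) = 32, tr(H) = 12.
det(H) > 0 and tr(H) > 0, so H is positive definite everywhere: convex.

convex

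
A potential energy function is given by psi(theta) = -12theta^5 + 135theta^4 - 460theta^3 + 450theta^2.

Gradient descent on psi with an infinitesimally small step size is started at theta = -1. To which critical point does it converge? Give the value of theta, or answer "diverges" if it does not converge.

0

psi'(theta) = -60theta(theta - 5)(theta - 3)(theta - 1), so psi'(-1) = -2880.
Gradient descent moves in the -psi' direction, i.e. theta is increasing.
The nearest critical point in that direction is theta = 0, where psi'' = 900 > 0 (a local minimum). The iterate converges there.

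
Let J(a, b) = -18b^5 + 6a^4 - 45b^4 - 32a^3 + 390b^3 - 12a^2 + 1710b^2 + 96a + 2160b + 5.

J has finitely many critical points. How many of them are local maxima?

J separates as a function of a plus a function of b, so ∇J=0 decouples.
∂J/∂a = 24(a - 4)(a - 1)(a + 1) = 0 at a ∈ {-1, 1, 4}; ∂J/∂b = -90(b - 4)(b + 1)(b + 2)(b + 3) = 0 at b ∈ {-3, -2, -1, 4}.
The Hessian is diagonal: diag(J_aa, J_bb). Second derivatives: J_aa(-1)=240, J_aa(1)=-144, J_aa(4)=360; J_bb(-3)=1260, J_bb(-2)=-540, J_bb(-1)=900, J_bb(4)=-18900.
Local maxima occur where both diagonal entries negative: (1, -2), (1, 4). Count: 2.

2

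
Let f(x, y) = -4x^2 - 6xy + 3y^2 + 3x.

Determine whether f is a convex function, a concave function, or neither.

f is quadratic, so its Hessian is the constant matrix H = [[-8, -6], [-6, 6]].
det(H) = -84, tr(H) = -2.
det(H) < 0, so H is indefinite: neither convex nor concave.

neither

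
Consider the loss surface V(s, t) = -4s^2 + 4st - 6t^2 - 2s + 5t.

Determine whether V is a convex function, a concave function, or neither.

concave

V is quadratic, so its Hessian is the constant matrix H = [[-8, 4], [4, -12]].
det(H) = 80, tr(H) = -20.
det(H) > 0 and tr(H) < 0, so H is negative definite everywhere: concave.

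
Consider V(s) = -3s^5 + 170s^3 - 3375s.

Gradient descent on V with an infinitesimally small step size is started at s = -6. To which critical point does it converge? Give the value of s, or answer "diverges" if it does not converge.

V'(s) = -15(s - 5)(s - 3)(s + 3)(s + 5), so V'(-6) = -4455.
Gradient descent moves in the -V' direction, i.e. s is increasing.
The nearest critical point in that direction is s = -5, where V'' = 2400 > 0 (a local minimum). The iterate converges there.

-5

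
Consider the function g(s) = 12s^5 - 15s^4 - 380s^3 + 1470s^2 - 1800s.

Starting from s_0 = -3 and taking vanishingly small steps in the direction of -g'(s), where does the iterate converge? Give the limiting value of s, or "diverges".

1

g'(s) = 60(s - 3)(s - 2)(s - 1)(s + 5), so g'(-3) = -14400.
Gradient descent moves in the -g' direction, i.e. s is increasing.
The nearest critical point in that direction is s = 1, where g'' = 720 > 0 (a local minimum). The iterate converges there.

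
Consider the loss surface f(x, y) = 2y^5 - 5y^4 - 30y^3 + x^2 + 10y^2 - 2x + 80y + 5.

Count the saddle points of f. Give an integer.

f separates as a function of x plus a function of y, so ∇f=0 decouples.
∂f/∂x = 2(x - 1) = 0 at x ∈ {1}; ∂f/∂y = 10(y - 4)(y - 1)(y + 1)(y + 2) = 0 at y ∈ {-2, -1, 1, 4}.
The Hessian is diagonal: diag(f_xx, f_yy). Second derivatives: f_xx(1)=2; f_yy(-2)=-180, f_yy(-1)=100, f_yy(1)=-180, f_yy(4)=900.
Saddle points occur where the two diagonal entries have opposite signs: (1, -2), (1, 1). Count: 2.

2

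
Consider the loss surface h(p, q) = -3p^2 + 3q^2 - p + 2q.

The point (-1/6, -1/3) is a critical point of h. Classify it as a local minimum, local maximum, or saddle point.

The Hessian of h is constant: H = [[-6, 0], [0, 6]].
det(H) = (-6)·6 − 0² = -36.
Since det(H) < 0, H is indefinite and the critical point is a saddle point.

saddle point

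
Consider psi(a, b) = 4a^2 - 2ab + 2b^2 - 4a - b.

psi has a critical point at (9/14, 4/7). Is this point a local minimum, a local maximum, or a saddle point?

local minimum

The Hessian of psi is constant: H = [[8, -2], [-2, 4]].
det(H) = 8·4 − (-2)² = 28.
det(H) > 0 and tr(H) = 12 > 0, so H is positive definite and the point is a local minimum.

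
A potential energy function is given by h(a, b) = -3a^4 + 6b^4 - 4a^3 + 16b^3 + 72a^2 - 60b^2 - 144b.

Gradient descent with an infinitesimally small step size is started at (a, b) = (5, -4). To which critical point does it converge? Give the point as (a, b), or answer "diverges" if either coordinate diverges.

diverges

h is separable, so gradient descent decouples: a follows -∂h/∂a, b follows -∂h/∂b.
∂h/∂a = -12a(a - 3)(a + 4); at a=5 this is -1080, so a increases.
∂h/∂b = 24(b - 2)(b + 1)(b + 3); at b=-4 this is -432, so b increases.
The a-coordinate has no critical point in that direction and runs off to infinity.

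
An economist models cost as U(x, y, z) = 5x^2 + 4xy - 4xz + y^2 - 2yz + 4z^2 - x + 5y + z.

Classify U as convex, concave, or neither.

U is quadratic, so its Hessian is the constant matrix H = [[10, 4, -4], [4, 2, -2], [-4, -2, 8]].
Leading principal minors: 10, 4, 24.
All positive ⇒ H ≻ 0 ⇒ convex.

convex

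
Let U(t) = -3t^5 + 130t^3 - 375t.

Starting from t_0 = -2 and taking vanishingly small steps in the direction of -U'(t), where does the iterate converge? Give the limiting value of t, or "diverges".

-5

U'(t) = -15(t - 5)(t - 1)(t + 1)(t + 5), so U'(-2) = 945.
Gradient descent moves in the -U' direction, i.e. t is decreasing.
The nearest critical point in that direction is t = -5, where U'' = 3600 > 0 (a local minimum). The iterate converges there.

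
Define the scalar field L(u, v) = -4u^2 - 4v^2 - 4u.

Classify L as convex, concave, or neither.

L is quadratic, so its Hessian is the constant matrix H = [[-8, 0], [0, -8]].
det(H) = 64, tr(H) = -16.
det(H) > 0 and tr(H) < 0, so H is negative definite everywhere: concave.

concave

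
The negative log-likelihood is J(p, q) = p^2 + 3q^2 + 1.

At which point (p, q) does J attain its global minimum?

(0, 0)

J(p,q) separates as A(p) + B(q) + 1, so its minimum is min A + min B + 1.
A'(p) = 2p vanishes at p ∈ {0}; B'(q) = 6q vanishes at q ∈ {0}.
Local minima of A (where A''>0): A(0)=0. Local minima of B: B(0)=0.
So the global minimum of J is A(0) + B(0) + 1 = 0 + 0 + 1 = 1, attained at (0, 0).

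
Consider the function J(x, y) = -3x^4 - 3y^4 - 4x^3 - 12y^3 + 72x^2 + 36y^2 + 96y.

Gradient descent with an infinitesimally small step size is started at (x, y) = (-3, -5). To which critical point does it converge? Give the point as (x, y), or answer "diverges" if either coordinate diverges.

diverges

J is separable, so gradient descent decouples: x follows -∂J/∂x, y follows -∂J/∂y.
∂J/∂x = -12x(x - 3)(x + 4); at x=-3 this is -216, so x increases.
∂J/∂y = -12(y - 2)(y + 1)(y + 4); at y=-5 this is 336, so y decreases.
The y-coordinate has no critical point in that direction and runs off to infinity.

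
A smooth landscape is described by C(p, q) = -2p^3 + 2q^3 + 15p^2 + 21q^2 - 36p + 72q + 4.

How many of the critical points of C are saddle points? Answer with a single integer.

C separates as a function of p plus a function of q, so ∇C=0 decouples.
∂C/∂p = -6(p - 3)(p - 2) = 0 at p ∈ {2, 3}; ∂C/∂q = 6(q + 3)(q + 4) = 0 at q ∈ {-4, -3}.
The Hessian is diagonal: diag(C_pp, C_qq). Second derivatives: C_pp(2)=6, C_pp(3)=-6; C_qq(-4)=-6, C_qq(-3)=6.
Saddle points occur where the two diagonal entries have opposite signs: (2, -4), (3, -3). Count: 2.

2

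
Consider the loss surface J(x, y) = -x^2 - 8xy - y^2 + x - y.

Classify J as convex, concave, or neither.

J is quadratic, so its Hessian is the constant matrix H = [[-2, -8], [-8, -2]].
det(H) = -60, tr(H) = -4.
det(H) < 0, so H is indefinite: neither convex nor concave.

neither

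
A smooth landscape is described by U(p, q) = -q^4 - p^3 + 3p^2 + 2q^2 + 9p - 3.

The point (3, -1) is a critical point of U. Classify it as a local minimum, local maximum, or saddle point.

The mixed partial ∂²U/∂p∂q is 0, so the Hessian at any point is diag(U_pp, U_qq) = diag(6(-p + 1), 4(-3q^2 + 1)).
At (3, -1): H = diag(-12, -8).
Both eigenvalues are negative, so H is negative definite: a local maximum.

local maximum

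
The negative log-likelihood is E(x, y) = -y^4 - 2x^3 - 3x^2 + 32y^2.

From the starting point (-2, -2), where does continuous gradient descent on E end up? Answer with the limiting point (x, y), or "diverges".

E is separable, so gradient descent decouples: x follows -∂E/∂x, y follows -∂E/∂y.
∂E/∂x = -6x(x + 1); at x=-2 this is -12, so x increases.
∂E/∂y = -4y(y - 4)(y + 4); at y=-2 this is -96, so y increases.
x converges to its nearest critical value -1 (a local min of the x-part); y converges to 0. The iterate converges to (-1, 0).

(-1, 0)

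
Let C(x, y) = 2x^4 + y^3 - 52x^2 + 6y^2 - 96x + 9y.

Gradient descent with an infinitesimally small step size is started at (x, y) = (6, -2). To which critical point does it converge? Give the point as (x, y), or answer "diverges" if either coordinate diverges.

C is separable, so gradient descent decouples: x follows -∂C/∂x, y follows -∂C/∂y.
∂C/∂x = 8(x - 4)(x + 1)(x + 3); at x=6 this is 1008, so x decreases.
∂C/∂y = 3(y + 1)(y + 3); at y=-2 this is -3, so y increases.
x converges to its nearest critical value 4 (a local min of the x-part); y converges to -1. The iterate converges to (4, -1).

(4, -1)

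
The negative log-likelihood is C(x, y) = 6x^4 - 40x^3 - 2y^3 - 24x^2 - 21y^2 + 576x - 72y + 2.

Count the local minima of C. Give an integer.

2

C separates as a function of x plus a function of y, so ∇C=0 decouples.
∂C/∂x = 24(x - 4)(x - 3)(x + 2) = 0 at x ∈ {-2, 3, 4}; ∂C/∂y = -6(y + 3)(y + 4) = 0 at y ∈ {-4, -3}.
The Hessian is diagonal: diag(C_xx, C_yy). Second derivatives: C_xx(-2)=720, C_xx(3)=-120, C_xx(4)=144; C_yy(-4)=6, C_yy(-3)=-6.
Local minima occur where both diagonal entries positive: (-2, -4), (4, -4). Count: 2.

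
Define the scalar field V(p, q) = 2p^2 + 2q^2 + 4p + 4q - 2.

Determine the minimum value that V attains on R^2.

-6

V(p,q) separates as A(p) + B(q) − 2, so its minimum is min A + min B − 2.
A'(p) = 4p + 4 vanishes at p ∈ {-1}; B'(q) = 4q + 4 vanishes at q ∈ {-1}.
Local minima of A (where A''>0): A(-1)=-2. Local minima of B: B(-1)=-2.
So the global minimum of V is A(-1) + B(-1) − 2 = -2 − 2 − 2 = -6, attained at (-1, -1).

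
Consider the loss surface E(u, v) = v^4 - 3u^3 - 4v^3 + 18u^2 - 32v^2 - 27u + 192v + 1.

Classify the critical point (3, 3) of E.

The mixed partial ∂²E/∂u∂v is 0, so the Hessian at any point is diag(E_uu, E_vv) = diag(18(-u + 2), 4(3v^2 - 6v - 16)).
At (3, 3): H = diag(-18, -28).
Both eigenvalues are negative, so H is negative definite: a local maximum.

local maximum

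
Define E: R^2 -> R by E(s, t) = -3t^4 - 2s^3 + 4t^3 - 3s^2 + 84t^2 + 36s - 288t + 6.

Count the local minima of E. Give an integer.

1

E separates as a function of s plus a function of t, so ∇E=0 decouples.
∂E/∂s = -6(s - 2)(s + 3) = 0 at s ∈ {-3, 2}; ∂E/∂t = -12(t - 3)(t - 2)(t + 4) = 0 at t ∈ {-4, 2, 3}.
The Hessian is diagonal: diag(E_ss, E_tt). Second derivatives: E_ss(-3)=30, E_ss(2)=-30; E_tt(-4)=-504, E_tt(2)=72, E_tt(3)=-84.
Local minima occur where both diagonal entries positive: (-3, 2). Count: 1.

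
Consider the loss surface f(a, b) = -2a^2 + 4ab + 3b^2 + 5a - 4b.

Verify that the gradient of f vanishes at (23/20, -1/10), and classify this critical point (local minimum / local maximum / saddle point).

∇f = (-4a + 4b + 5, 4a + 6b - 4); substituting (23/20, -1/10) gives ∇f = (0, 0), so (23/20, -1/10) is indeed a critical point.
The Hessian of f is constant: H = [[-4, 4], [4, 6]].
det(H) = (-4)·6 − 4² = -40.
Since det(H) < 0, H is indefinite and the critical point is a saddle point.

saddle point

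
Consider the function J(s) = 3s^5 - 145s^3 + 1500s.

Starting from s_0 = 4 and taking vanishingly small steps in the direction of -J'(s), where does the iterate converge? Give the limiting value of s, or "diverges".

5

J'(s) = 15(s - 5)(s - 2)(s + 2)(s + 5), so J'(4) = -1620.
Gradient descent moves in the -J' direction, i.e. s is increasing.
The nearest critical point in that direction is s = 5, where J'' = 3150 > 0 (a local minimum). The iterate converges there.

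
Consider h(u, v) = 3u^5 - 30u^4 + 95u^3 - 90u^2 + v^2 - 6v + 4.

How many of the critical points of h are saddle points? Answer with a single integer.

2

h separates as a function of u plus a function of v, so ∇h=0 decouples.
∂h/∂u = 15u(u - 4)(u - 3)(u - 1) = 0 at u ∈ {0, 1, 3, 4}; ∂h/∂v = 2(v - 3) = 0 at v ∈ {3}.
The Hessian is diagonal: diag(h_uu, h_vv). Second derivatives: h_uu(0)=-180, h_uu(1)=90, h_uu(3)=-90, h_uu(4)=180; h_vv(3)=2.
Saddle points occur where the two diagonal entries have opposite signs: (0, 3), (3, 3). Count: 2.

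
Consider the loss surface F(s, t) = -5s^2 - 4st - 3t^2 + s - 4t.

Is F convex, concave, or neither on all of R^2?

F is quadratic, so its Hessian is the constant matrix H = [[-10, -4], [-4, -6]].
det(H) = 44, tr(H) = -16.
det(H) > 0 and tr(H) < 0, so H is negative definite everywhere: concave.

concave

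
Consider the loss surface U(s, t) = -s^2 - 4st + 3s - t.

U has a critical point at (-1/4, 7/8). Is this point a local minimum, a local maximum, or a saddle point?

The Hessian of U is constant: H = [[-2, -4], [-4, 0]].
det(H) = (-2)·0 − (-4)² = -16.
Since det(H) < 0, H is indefinite and the critical point is a saddle point.

saddle point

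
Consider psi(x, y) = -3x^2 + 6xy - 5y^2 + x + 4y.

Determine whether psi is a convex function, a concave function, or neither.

concave

psi is quadratic, so its Hessian is the constant matrix H = [[-6, 6], [6, -10]].
det(H) = 24, tr(H) = -16.
det(H) > 0 and tr(H) < 0, so H is negative definite everywhere: concave.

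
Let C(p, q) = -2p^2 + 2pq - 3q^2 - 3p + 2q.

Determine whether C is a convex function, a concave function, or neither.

C is quadratic, so its Hessian is the constant matrix H = [[-4, 2], [2, -6]].
det(H) = 20, tr(H) = -10.
det(H) > 0 and tr(H) < 0, so H is negative definite everywhere: concave.

concave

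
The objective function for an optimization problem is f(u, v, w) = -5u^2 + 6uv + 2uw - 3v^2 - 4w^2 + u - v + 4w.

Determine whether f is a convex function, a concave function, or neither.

f is quadratic, so its Hessian is the constant matrix H = [[-10, 6, 2], [6, -6, 0], [2, 0, -8]].
Leading principal minors: -10, 24, -168.
Signs alternate −, +, − ⇒ H ≺ 0 ⇒ concave.

concave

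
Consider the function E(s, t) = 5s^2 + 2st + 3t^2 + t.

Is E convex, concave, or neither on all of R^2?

E is quadratic, so its Hessian is the constant matrix H = [[10, 2], [2, 6]].
det(H) = 56, tr(H) = 16.
det(H) > 0 and tr(H) > 0, so H is positive definite everywhere: convex.

convex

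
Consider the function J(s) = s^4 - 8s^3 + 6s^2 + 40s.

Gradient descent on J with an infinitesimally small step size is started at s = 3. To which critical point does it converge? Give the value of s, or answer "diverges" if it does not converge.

J'(s) = 4(s - 5)(s - 2)(s + 1), so J'(3) = -32.
Gradient descent moves in the -J' direction, i.e. s is increasing.
The nearest critical point in that direction is s = 5, where J'' = 72 > 0 (a local minimum). The iterate converges there.

5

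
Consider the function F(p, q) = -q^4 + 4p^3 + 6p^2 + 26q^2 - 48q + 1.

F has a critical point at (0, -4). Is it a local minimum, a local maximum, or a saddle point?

saddle point

The mixed partial ∂²F/∂p∂q is 0, so the Hessian at any point is diag(F_pp, F_qq) = diag(12(2p + 1), 4(-3q^2 + 13)).
At (0, -4): H = diag(12, -140).
The eigenvalues have opposite signs, so H is indefinite: a saddle point.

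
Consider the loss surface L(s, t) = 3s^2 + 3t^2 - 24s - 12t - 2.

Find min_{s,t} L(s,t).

L(s,t) separates as P(s) + Q(t) − 2, so its minimum is min P + min Q − 2.
P'(s) = 6s - 24 vanishes at s ∈ {4}; Q'(t) = 6(t - 2) vanishes at t ∈ {2}.
Local minima of P (where P''>0): P(4)=-48. Local minima of Q: Q(2)=-12.
So the global minimum of L is P(4) + Q(2) − 2 = -48 − 12 − 2 = -62, attained at (4, 2).

-62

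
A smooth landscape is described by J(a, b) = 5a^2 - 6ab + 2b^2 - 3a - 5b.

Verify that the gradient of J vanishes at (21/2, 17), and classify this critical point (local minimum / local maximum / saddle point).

local minimum

∇J = (10a - 6b - 3, -6a + 4b - 5); substituting (21/2, 17) gives ∇J = (0, 0), so (21/2, 17) is indeed a critical point.
The Hessian of J is constant: H = [[10, -6], [-6, 4]].
det(H) = 10·4 − (-6)² = 4.
det(H) > 0 and tr(H) = 14 > 0, so H is positive definite and the point is a local minimum.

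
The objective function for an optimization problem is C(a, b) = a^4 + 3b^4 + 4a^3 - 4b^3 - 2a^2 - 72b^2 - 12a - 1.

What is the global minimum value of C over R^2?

-650

C(a,b) separates as P(a) + Q(b) − 1, so its minimum is min P + min Q − 1.
P'(a) = 4(a - 1)(a + 1)(a + 3) vanishes at a ∈ {-3, -1, 1}; Q'(b) = 12b(b - 4)(b + 3) vanishes at b ∈ {-3, 0, 4}.
Local minima of P (where P''>0): P(-3)=-9, P(1)=-9. Local minima of Q: Q(-3)=-297, Q(4)=-640.
So the global minimum of C is P(-3) + Q(4) − 1 = -9 − 640 − 1 = -650, attained at (-3, 4).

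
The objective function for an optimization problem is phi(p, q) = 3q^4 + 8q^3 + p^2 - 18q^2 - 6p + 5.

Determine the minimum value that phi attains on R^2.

phi(p,q) separates as A(p) + B(q) + 5, so its minimum is min A + min B + 5.
A'(p) = 2p - 6 vanishes at p ∈ {3}; B'(q) = 12q(q - 1)(q + 3) vanishes at q ∈ {-3, 0, 1}.
Local minima of A (where A''>0): A(3)=-9. Local minima of B: B(-3)=-135, B(1)=-7.
So the global minimum of phi is A(3) + B(-3) + 5 = -9 − 135 + 5 = -139, attained at (3, -3).

-139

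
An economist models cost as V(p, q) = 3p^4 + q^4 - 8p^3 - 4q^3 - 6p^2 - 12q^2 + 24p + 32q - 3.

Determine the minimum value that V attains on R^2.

-86

V(p,q) separates as A(p) + B(q) − 3, so its minimum is min A + min B − 3.
A'(p) = 12(p - 2)(p - 1)(p + 1) vanishes at p ∈ {-1, 1, 2}; B'(q) = 4(q - 4)(q - 1)(q + 2) vanishes at q ∈ {-2, 1, 4}.
Local minima of A (where A''>0): A(-1)=-19, A(2)=8. Local minima of B: B(-2)=-64, B(4)=-64.
So the global minimum of V is A(-1) + B(-2) − 3 = -19 − 64 − 3 = -86, attained at (-1, -2).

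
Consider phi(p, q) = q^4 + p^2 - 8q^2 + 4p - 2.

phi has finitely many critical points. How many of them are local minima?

phi separates as a function of p plus a function of q, so ∇phi=0 decouples.
∂phi/∂p = 2(p + 2) = 0 at p ∈ {-2}; ∂phi/∂q = 4q(q - 2)(q + 2) = 0 at q ∈ {-2, 0, 2}.
The Hessian is diagonal: diag(phi_pp, phi_qq). Second derivatives: phi_pp(-2)=2; phi_qq(-2)=32, phi_qq(0)=-16, phi_qq(2)=32.
Local minima occur where both diagonal entries positive: (-2, -2), (-2, 2). Count: 2.

2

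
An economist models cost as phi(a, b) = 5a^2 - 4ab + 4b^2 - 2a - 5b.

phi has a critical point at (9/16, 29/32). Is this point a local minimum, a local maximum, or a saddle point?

local minimum

The Hessian of phi is constant: H = [[10, -4], [-4, 8]].
det(H) = 10·8 − (-4)² = 64.
det(H) > 0 and tr(H) = 18 > 0, so H is positive definite and the point is a local minimum.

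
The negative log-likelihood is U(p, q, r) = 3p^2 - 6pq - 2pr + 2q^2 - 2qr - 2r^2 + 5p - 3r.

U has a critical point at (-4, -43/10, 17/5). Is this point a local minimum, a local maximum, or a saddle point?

The Hessian is constant: H = [[6, -6, -2], [-6, 4, -2], [-2, -2, -4]].
Leading principal minors: Δ₁ = 6, Δ₂ = -12, Δ₃ = -40.
The minors fit neither the all-positive nor the alternating-sign pattern, so H is indefinite: a saddle point.

saddle point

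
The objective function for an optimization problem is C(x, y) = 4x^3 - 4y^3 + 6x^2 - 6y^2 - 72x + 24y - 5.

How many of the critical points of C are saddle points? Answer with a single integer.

2

C separates as a function of x plus a function of y, so ∇C=0 decouples.
∂C/∂x = 12(x - 2)(x + 3) = 0 at x ∈ {-3, 2}; ∂C/∂y = -12(y - 1)(y + 2) = 0 at y ∈ {-2, 1}.
The Hessian is diagonal: diag(C_xx, C_yy). Second derivatives: C_xx(-3)=-60, C_xx(2)=60; C_yy(-2)=36, C_yy(1)=-36.
Saddle points occur where the two diagonal entries have opposite signs: (-3, -2), (2, 1). Count: 2.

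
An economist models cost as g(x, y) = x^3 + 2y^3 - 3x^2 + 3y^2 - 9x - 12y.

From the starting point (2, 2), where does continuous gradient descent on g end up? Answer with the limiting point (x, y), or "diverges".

(3, 1)

g is separable, so gradient descent decouples: x follows -∂g/∂x, y follows -∂g/∂y.
∂g/∂x = 3(x - 3)(x + 1); at x=2 this is -9, so x increases.
∂g/∂y = 6(y - 1)(y + 2); at y=2 this is 24, so y decreases.
x converges to its nearest critical value 3 (a local min of the x-part); y converges to 1. The iterate converges to (3, 1).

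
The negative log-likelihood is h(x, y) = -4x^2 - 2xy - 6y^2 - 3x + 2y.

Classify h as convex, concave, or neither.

concave

h is quadratic, so its Hessian is the constant matrix H = [[-8, -2], [-2, -12]].
det(H) = 92, tr(H) = -20.
det(H) > 0 and tr(H) < 0, so H is negative definite everywhere: concave.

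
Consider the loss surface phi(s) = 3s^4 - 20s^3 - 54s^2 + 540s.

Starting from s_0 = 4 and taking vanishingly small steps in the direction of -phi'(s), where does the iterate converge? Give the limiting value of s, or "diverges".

5

phi'(s) = 12(s - 5)(s - 3)(s + 3), so phi'(4) = -84.
Gradient descent moves in the -phi' direction, i.e. s is increasing.
The nearest critical point in that direction is s = 5, where phi'' = 192 > 0 (a local minimum). The iterate converges there.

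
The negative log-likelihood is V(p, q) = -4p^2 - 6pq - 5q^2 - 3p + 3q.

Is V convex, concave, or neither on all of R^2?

V is quadratic, so its Hessian is the constant matrix H = [[-8, -6], [-6, -10]].
det(H) = 44, tr(H) = -18.
det(H) > 0 and tr(H) < 0, so H is negative definite everywhere: concave.

concave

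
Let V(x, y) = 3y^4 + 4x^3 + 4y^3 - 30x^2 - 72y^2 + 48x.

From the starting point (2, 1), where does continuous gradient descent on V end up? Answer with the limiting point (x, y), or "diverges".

(4, 3)

V is separable, so gradient descent decouples: x follows -∂V/∂x, y follows -∂V/∂y.
∂V/∂x = 12(x - 4)(x - 1); at x=2 this is -24, so x increases.
∂V/∂y = 12y(y - 3)(y + 4); at y=1 this is -120, so y increases.
x converges to its nearest critical value 4 (a local min of the x-part); y converges to 3. The iterate converges to (4, 3).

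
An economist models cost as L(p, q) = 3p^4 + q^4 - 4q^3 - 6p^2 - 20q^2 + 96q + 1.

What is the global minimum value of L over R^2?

-281

L(p,q) separates as A(p) + B(q) + 1, so its minimum is min A + min B + 1.
A'(p) = 12p(p - 1)(p + 1) vanishes at p ∈ {-1, 0, 1}; B'(q) = 4(q - 4)(q - 2)(q + 3) vanishes at q ∈ {-3, 2, 4}.
Local minima of A (where A''>0): A(-1)=-3, A(1)=-3. Local minima of B: B(-3)=-279, B(4)=64.
So the global minimum of L is A(-1) + B(-3) + 1 = -3 − 279 + 1 = -281, attained at (-1, -3).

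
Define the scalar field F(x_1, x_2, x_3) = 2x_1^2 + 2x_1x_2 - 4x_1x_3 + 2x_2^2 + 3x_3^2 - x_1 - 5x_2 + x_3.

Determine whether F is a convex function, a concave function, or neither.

convex

F is quadratic, so its Hessian is the constant matrix H = [[4, 2, -4], [2, 4, 0], [-4, 0, 6]].
Leading principal minors: 4, 12, 8.
All positive ⇒ H ≻ 0 ⇒ convex.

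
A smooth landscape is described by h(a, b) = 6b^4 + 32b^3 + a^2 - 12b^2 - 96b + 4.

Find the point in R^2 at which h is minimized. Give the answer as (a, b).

h(a,b) separates as P(a) + Q(b) + 4, so its minimum is min P + min Q + 4.
P'(a) = 2a vanishes at a ∈ {0}; Q'(b) = 24(b - 1)(b + 1)(b + 4) vanishes at b ∈ {-4, -1, 1}.
Local minima of P (where P''>0): P(0)=0. Local minima of Q: Q(-4)=-320, Q(1)=-70.
So the global minimum of h is P(0) + Q(-4) + 4 = 0 − 320 + 4 = -316, attained at (0, -4).

(0, -4)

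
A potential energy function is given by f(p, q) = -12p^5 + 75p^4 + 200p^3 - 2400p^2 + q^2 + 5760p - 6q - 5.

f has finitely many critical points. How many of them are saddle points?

f separates as a function of p plus a function of q, so ∇f=0 decouples.
∂f/∂p = -60(p - 4)(p - 3)(p - 2)(p + 4) = 0 at p ∈ {-4, 2, 3, 4}; ∂f/∂q = 2(q - 3) = 0 at q ∈ {3}.
The Hessian is diagonal: diag(f_pp, f_qq). Second derivatives: f_pp(-4)=20160, f_pp(2)=-720, f_pp(3)=420, f_pp(4)=-960; f_qq(3)=2.
Saddle points occur where the two diagonal entries have opposite signs: (2, 3), (4, 3). Count: 2.

2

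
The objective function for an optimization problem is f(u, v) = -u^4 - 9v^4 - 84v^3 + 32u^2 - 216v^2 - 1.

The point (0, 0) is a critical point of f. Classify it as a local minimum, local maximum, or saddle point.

saddle point

The mixed partial ∂²f/∂u∂v is 0, so the Hessian at any point is diag(f_uu, f_vv) = diag(4(-3u^2 + 16), -36(3v^2 + 14v + 12)).
At (0, 0): H = diag(64, -432).
The eigenvalues have opposite signs, so H is indefinite: a saddle point.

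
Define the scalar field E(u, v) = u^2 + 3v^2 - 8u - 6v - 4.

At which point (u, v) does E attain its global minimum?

E(u,v) separates as P(u) + Q(v) − 4, so its minimum is min P + min Q − 4.
P'(u) = 2u - 8 vanishes at u ∈ {4}; Q'(v) = 6v - 6 vanishes at v ∈ {1}.
Local minima of P (where P''>0): P(4)=-16. Local minima of Q: Q(1)=-3.
So the global minimum of E is P(4) + Q(1) − 4 = -16 − 3 − 4 = -23, attained at (4, 1).

(4, 1)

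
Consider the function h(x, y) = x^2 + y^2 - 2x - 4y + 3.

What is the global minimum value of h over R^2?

h(x,y) separates as P(x) + Q(y) + 3, so its minimum is min P + min Q + 3.
P'(x) = 2x - 2 vanishes at x ∈ {1}; Q'(y) = 2y - 4 vanishes at y ∈ {2}.
Local minima of P (where P''>0): P(1)=-1. Local minima of Q: Q(2)=-4.
So the global minimum of h is P(1) + Q(2) + 3 = -1 − 4 + 3 = -2, attained at (1, 2).

-2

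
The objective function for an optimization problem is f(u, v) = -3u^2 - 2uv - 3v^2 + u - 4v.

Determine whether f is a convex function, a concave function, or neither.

concave

f is quadratic, so its Hessian is the constant matrix H = [[-6, -2], [-2, -6]].
det(H) = 32, tr(H) = -12.
det(H) > 0 and tr(H) < 0, so H is negative definite everywhere: concave.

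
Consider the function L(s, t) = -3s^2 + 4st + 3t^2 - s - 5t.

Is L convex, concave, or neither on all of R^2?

neither

L is quadratic, so its Hessian is the constant matrix H = [[-6, 4], [4, 6]].
det(H) = -52, tr(H) = 0.
det(H) < 0, so H is indefinite: neither convex nor concave.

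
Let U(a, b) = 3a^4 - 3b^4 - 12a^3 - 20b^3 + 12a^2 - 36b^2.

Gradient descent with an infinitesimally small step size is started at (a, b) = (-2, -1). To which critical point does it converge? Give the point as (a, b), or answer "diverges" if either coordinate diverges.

(0, -2)

U is separable, so gradient descent decouples: a follows -∂U/∂a, b follows -∂U/∂b.
∂U/∂a = 12a(a - 2)(a - 1); at a=-2 this is -288, so a increases.
∂U/∂b = -12b(b + 2)(b + 3); at b=-1 this is 24, so b decreases.
a converges to its nearest critical value 0 (a local min of the a-part); b converges to -2. The iterate converges to (0, -2).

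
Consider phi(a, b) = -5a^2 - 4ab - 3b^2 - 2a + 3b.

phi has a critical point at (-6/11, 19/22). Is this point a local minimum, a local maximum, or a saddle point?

local maximum

The Hessian of phi is constant: H = [[-10, -4], [-4, -6]].
det(H) = (-10)·(-6) − (-4)² = 44.
det(H) > 0 and tr(H) = -16 < 0, so H is negative definite and the point is a local maximum.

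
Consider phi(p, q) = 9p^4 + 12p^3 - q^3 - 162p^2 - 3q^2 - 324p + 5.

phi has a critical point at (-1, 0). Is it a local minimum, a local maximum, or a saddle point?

local maximum

The mixed partial ∂²phi/∂p∂q is 0, so the Hessian at any point is diag(phi_pp, phi_qq) = diag(36(3p^2 + 2p - 9), -6(q + 1)).
At (-1, 0): H = diag(-288, -6).
Both eigenvalues are negative, so H is negative definite: a local maximum.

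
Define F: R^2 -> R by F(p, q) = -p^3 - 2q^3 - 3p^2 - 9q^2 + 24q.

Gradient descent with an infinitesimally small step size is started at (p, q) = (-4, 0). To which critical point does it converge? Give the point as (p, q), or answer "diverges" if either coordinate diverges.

F is separable, so gradient descent decouples: p follows -∂F/∂p, q follows -∂F/∂q.
∂F/∂p = -3p(p + 2); at p=-4 this is -24, so p increases.
∂F/∂q = -6(q - 1)(q + 4); at q=0 this is 24, so q decreases.
p converges to its nearest critical value -2 (a local min of the p-part); q converges to -4. The iterate converges to (-2, -4).

(-2, -4)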